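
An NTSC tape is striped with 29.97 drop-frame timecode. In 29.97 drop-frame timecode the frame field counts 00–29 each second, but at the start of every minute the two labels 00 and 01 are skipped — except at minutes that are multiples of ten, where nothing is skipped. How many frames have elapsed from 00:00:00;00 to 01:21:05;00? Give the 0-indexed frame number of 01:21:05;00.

145804

Complete 10-minute blocks: 8, each 17982 frames → 143856.
Remaining 1 whole minute in the current block: 1800 + 0 × 1798 = 1800 frames.
Within the current minute: 5 × 30 + 0 − 2 = 148 (labels ;00/;01 skipped at this minute). Total = 143856 + 1800 + 148 = 145804.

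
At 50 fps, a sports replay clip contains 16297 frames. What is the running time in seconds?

Running time = 16297 / (50) = 325.94 s.

325.94 seconds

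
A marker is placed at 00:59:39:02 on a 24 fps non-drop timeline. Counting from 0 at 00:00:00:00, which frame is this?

frame 85898

Total seconds to the label: (0 × 3600 + 59 × 60 + 39) = 3579.
Frame index = 3579 × 24 + 2 = 85898.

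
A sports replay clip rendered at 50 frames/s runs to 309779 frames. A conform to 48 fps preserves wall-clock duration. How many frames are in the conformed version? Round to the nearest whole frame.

297388 frames

Frames at target rate = 309779 × (48) / (50) = 7434696/25 ≈ 297387.840.
Nearest whole frame: 297388.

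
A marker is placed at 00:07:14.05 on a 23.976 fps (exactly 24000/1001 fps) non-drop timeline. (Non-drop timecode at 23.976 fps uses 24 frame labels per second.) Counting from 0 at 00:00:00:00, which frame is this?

10421

Total seconds to the label: (0 × 3600 + 7 × 60 + 14) = 434.
Frame index = 434 × 24 + 5 = 10421.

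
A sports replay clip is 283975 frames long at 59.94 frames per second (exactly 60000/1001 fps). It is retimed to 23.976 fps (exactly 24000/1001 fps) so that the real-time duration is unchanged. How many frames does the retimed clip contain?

113590 frames

Target frames = source frames × (target rate / source rate) = 283975 × (24000/1001)/(60000/1001) = 283975 × 2/5 = 113590.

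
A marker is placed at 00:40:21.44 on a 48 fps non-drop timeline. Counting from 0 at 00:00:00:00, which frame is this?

Total seconds to the label: (0 × 3600 + 40 × 60 + 21) = 2421.
Frame index = 2421 × 48 + 44 = 116252.

116252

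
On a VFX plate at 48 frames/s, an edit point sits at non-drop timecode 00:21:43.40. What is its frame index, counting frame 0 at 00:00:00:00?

Total seconds to the label: (0 × 3600 + 21 × 60 + 43) = 1303.
Frame index = 1303 × 48 + 40 = 62584.

frame 62584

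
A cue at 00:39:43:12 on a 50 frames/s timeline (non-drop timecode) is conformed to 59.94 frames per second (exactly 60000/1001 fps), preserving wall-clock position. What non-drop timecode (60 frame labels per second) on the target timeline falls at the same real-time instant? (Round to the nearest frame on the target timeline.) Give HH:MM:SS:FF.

00:39:40:52

Source frame index: (0×3600 + 39×60 + 43) × 50 + 12 = 119162.
Real time: 119162 / (50) = 59581/25 s.
Target frame: (59581/25) × (60000/1001) = 142994400/1001 ≈ 142851.548 → 142852.
At 60 labels/s: frame 142852 → 00:39:40:52.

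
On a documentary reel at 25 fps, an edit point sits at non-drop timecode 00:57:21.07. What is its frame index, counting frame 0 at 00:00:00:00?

frame 86032

Total seconds to the label: (0 × 3600 + 57 × 60 + 21) = 3441.
Frame index = 3441 × 25 + 7 = 86032.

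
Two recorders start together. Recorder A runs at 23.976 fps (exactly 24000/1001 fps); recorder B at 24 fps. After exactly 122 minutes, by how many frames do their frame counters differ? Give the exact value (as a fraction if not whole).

122 min = 7320 s.
A emits 24000/1001 × 7320 = 175680000/1001 frames; B emits 24 × 7320 = 175680.
Difference = 175680/1001 frames (≈ 175.5045); B is ahead of A.

175680/1001 frames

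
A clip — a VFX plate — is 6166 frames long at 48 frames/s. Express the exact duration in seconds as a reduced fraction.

3083/24 seconds

Running time = 6166 ÷ (48) = 6166 × 1/48 = 3083/24 s.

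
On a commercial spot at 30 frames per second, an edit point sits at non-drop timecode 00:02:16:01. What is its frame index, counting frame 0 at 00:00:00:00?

frame 4081

Total seconds to the label: (0 × 3600 + 2 × 60 + 16) = 136.
Frame index = 136 × 30 + 1 = 4081.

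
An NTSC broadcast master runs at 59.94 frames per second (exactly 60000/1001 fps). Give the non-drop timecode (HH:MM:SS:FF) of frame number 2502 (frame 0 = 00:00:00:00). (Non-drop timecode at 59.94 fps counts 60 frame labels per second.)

00:00:41:42

2502 ÷ 60 = 41 full seconds, remainder 42 frames.
41 s = 0 h 0 min 41 s.
Timecode: 00:00:41:42.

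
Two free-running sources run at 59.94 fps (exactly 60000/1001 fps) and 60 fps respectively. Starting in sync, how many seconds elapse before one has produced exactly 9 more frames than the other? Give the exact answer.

150.15 seconds

The gap grows by |60 − 60000/1001| = 60/1001 frames per second.
Time for a 9-frame gap: 9 ÷ (60/1001) = 150.15 s.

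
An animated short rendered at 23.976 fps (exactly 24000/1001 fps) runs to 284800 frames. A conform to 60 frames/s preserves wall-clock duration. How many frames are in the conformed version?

Target frames = source frames × (target rate / source rate) = 284800 × (60)/(24000/1001) = 284800 × 1001/400 = 712712.

712712 frames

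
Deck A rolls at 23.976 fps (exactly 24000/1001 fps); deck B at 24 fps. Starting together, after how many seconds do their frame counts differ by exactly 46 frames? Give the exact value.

23023/12 seconds

The gap grows by |24 − 24000/1001| = 24/1001 frames per second.
Time for a 46-frame gap: 46 ÷ (24/1001) = 23023/12 s.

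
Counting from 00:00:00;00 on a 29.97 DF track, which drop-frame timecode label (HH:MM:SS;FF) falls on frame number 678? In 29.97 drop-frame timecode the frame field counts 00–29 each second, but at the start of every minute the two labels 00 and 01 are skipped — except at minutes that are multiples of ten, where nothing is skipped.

Each 10-minute DF block holds 10 × 60 × 30 − 9 × 2 = 17982 frames. 678 ÷ 17982 → 0 full blocks, remainder 678.
Within the partial block the first minute is 1800 frames and each further minute 1798, so 0 further minute boundaries passed. Total skipped labels = 18 × 0 + 2 × 0 = 0.
Non-drop label index = 678 + 0 = 678; at 30 labels/s that is 00:00:22:18, i.e. DF 00:00:22;18.

00:00:22;18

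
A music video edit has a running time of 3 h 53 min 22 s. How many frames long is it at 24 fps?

3 h 53 min 22 s = 14002 s.
Frames = 14002 × 24 = 336048.

336048 frames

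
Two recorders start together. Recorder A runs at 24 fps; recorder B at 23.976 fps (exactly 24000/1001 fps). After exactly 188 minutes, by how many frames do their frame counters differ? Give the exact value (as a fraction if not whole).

270720/1001 frames

188 min = 11280 s.
A emits 24 × 11280 = 270720 frames; B emits 24000/1001 × 11280 = 270720000/1001.
Difference = 270720/1001 frames (≈ 270.4496); B is behind A.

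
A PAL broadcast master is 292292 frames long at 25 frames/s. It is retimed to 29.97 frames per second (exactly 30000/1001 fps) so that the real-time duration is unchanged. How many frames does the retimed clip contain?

Target frames = source frames × (target rate / source rate) = 292292 × (30000/1001)/(25) = 292292 × 1200/1001 = 350400.

350400 frames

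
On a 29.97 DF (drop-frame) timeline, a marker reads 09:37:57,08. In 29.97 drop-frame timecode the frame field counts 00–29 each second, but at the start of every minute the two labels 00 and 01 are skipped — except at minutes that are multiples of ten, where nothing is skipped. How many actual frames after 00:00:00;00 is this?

Complete 10-minute blocks: 57, each 17982 frames → 1024974.
Remaining 7 whole minutes in the current block: 1800 + 6 × 1798 = 12588 frames.
Within the current minute: 57 × 30 + 8 − 2 = 1716 (labels ;00/;01 skipped at this minute). Total = 1024974 + 12588 + 1716 = 1039278.

1039278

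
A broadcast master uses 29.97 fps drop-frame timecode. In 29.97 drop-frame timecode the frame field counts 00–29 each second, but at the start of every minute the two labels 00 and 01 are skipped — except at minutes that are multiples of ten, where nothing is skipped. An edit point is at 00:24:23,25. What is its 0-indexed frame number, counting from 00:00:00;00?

43871

Complete 10-minute blocks: 2, each 17982 frames → 35964.
Remaining 4 whole minutes in the current block: 1800 + 3 × 1798 = 7194 frames.
Within the current minute: 23 × 30 + 25 − 2 = 713 (labels ;00/;01 skipped at this minute). Total = 35964 + 7194 + 713 = 43871.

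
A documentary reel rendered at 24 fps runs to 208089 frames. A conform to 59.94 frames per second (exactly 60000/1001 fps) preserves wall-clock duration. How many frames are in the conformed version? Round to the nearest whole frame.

Frames at target rate = 208089 × (60000/1001) / (24) = 74317500/143 ≈ 519702.797.
Nearest whole frame: 519703.

519703 frames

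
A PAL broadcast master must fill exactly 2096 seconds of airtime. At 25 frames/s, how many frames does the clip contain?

Frames = 2096 × 25 = 52400.

52400 frames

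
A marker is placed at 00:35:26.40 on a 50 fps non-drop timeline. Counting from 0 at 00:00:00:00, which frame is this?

Total seconds to the label: (0 × 3600 + 35 × 60 + 26) = 2126.
Frame index = 2126 × 50 + 40 = 106340.

106340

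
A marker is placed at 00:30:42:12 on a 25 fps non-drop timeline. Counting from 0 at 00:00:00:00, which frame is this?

46062

Total seconds to the label: (0 × 3600 + 30 × 60 + 42) = 1842.
Frame index = 1842 × 25 + 12 = 46062.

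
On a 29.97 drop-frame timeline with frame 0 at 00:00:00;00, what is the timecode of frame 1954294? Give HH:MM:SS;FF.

18:06:48;10

Each 10-minute DF block holds 10 × 60 × 30 − 9 × 2 = 17982 frames. 1954294 ÷ 17982 → 108 full blocks, remainder 12238.
Within the partial block the first minute is 1800 frames and each further minute 1798, so 6 further minute boundaries passed. Total skipped labels = 18 × 108 + 2 × 6 = 1956.
Non-drop label index = 1954294 + 1956 = 1956250; at 30 labels/s that is 18:06:48:10, i.e. DF 18:06:48;10.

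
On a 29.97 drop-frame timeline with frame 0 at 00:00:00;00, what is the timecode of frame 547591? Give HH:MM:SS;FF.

Ten DF minutes hold 17982 frames, so frame 547591 lies in block 30 (frames 539460–557441) with 8131 frames into that block.
The block's first minute is 1800 frames and the rest 1798 each; 8131 frames reaches minute 4, so 30 × 18 + 4 × 2 = 548 labels have been skipped so far.
Adding those back, label number 547591 + 548 = 548139 at 30 labels/s is 18271 s + 9 f = 5 h 4 min 31 s frame 9, i.e. 05:04:31;09.

05:04:31;09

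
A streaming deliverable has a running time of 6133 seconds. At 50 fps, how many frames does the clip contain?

306650 frames

Frames = 6133 × 50 = 306650.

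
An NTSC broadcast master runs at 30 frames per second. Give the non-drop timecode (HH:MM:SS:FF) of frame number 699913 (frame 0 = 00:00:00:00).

06:28:50:13

699913 ÷ 30 = 23330 full seconds, remainder 13 frames.
23330 s = 6 h 28 min 50 s.
Timecode: 06:28:50:13.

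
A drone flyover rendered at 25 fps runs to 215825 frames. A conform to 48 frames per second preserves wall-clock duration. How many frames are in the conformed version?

Target frames = source frames × (target rate / source rate) = 215825 × (48)/(25) = 215825 × 48/25 = 414384.

414384 frames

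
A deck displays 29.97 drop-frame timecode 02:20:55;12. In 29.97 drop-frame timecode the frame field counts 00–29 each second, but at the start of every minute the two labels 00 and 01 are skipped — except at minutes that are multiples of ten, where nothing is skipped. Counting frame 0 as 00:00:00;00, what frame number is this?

253410

Complete 10-minute blocks: 14, each 17982 frames → 251748.
Remaining 0 whole minutes in the current block: 0 frames.
Within the current minute: 55 × 30 + 12 = 1662. Total = 251748 + 0 + 1662 = 253410.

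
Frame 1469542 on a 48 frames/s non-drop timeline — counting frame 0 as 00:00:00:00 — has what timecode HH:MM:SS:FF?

08:30:15:22

1469542 ÷ 48 = 30615 full seconds, remainder 22 frames.
30615 s = 8 h 30 min 15 s.
Timecode: 08:30:15:22.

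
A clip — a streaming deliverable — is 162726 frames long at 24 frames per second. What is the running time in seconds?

Running time = 162726 / (24) = 6780.25 s.

6780.25 seconds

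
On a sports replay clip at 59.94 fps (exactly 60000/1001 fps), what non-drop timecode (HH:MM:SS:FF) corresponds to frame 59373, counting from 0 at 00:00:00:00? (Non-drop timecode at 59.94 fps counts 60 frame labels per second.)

00:16:29:33

59373 ÷ 60 = 989 full seconds, remainder 33 frames.
989 s = 0 h 16 min 29 s.
Timecode: 00:16:29:33.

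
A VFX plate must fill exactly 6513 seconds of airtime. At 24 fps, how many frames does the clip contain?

Frames = 6513 × 24 = 156312.

156312 frames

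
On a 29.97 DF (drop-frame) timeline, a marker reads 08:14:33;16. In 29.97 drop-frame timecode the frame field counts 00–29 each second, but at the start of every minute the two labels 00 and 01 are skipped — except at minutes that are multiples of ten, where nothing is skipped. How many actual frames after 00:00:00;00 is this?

889316

As if non-drop at 30 labels/s: (8 × 3600 + 14 × 60 + 33) × 30 + 16 = 890206.
Minute boundaries passed: 494; those not divisible by 10: 494 − 49 = 445; dropped labels = 2 × 445 = 890.
Actual frame index = 890206 − 890 = 889316.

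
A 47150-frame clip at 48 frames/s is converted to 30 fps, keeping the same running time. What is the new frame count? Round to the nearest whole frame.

Frames at target rate = 47150 × (30) / (48) = 117875/4 ≈ 29468.750.
Nearest whole frame: 29469.

29469 frames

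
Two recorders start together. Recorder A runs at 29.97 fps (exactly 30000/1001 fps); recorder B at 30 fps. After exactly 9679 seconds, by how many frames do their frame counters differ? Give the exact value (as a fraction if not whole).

290370/1001 frames

A emits 30000/1001 × 9679 = 290370000/1001 frames; B emits 30 × 9679 = 290370.
Difference = 290370/1001 frames (≈ 290.0799); B is ahead of A.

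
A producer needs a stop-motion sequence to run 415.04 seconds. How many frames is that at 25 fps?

Frames = 415.04 × 25 = 10376.

10376 frames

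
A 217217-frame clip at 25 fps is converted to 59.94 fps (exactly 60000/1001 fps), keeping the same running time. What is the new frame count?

Target frames = source frames × (target rate / source rate) = 217217 × (60000/1001)/(25) = 217217 × 2400/1001 = 520800.

520800 frames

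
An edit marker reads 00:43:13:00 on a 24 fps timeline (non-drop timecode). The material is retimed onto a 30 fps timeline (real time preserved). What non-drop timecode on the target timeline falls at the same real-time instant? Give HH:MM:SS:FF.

Source frame index: (0×3600 + 43×60 + 13) × 24 + 0 = 62232.
Real time: 62232 / (24) = 2593 s.
Target frame: (2593) × (30) = 77790.
At 30 labels/s: frame 77790 → 00:43:13:00.

00:43:13:00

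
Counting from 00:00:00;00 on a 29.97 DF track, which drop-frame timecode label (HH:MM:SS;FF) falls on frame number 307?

00:00:10;07

Ten DF minutes hold 17982 frames, so frame 307 lies in block 0 (frames 0–17981) with 307 frames into that block.
The block's first minute is 1800 frames and the rest 1798 each; 307 frames reaches minute 0, so 0 × 18 + 0 × 2 = 0 labels have been skipped so far.
Adding those back, label number 307 + 0 = 307 at 30 labels/s is 10 s + 7 f = 0 h 0 min 10 s frame 7, i.e. 00:00:10;07.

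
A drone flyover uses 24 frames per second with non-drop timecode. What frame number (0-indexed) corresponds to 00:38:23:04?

Total seconds to the label: (0 × 3600 + 38 × 60 + 23) = 2303.
Frame index = 2303 × 24 + 4 = 55276.

frame 55276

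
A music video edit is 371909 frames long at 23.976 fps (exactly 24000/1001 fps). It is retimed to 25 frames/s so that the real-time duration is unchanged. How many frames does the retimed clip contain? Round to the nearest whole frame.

Frames at target rate = 371909 × (25) / (24000/1001) = 372280909/960 ≈ 387792.614.
Nearest whole frame: 387793.

387793 frames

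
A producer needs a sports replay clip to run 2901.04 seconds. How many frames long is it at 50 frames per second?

Frames = 2901.04 × 50 = 145052.

145052 frames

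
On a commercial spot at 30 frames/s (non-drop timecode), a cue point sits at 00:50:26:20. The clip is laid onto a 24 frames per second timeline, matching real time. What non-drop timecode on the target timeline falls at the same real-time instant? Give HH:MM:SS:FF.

Source frame index: (0×3600 + 50×60 + 26) × 30 + 20 = 90800.
Real time: 90800 / (30) = 9080/3 s.
Target frame: (9080/3) × (24) = 72640.
At 24 labels/s: frame 72640 → 00:50:26:16.

00:50:26:16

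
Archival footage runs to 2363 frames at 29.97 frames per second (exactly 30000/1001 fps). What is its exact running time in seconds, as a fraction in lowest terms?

Running time = 2363 ÷ (30000/1001) = 2363 × 1001/30000 = 2365363/30000 s.

2365363/30000 seconds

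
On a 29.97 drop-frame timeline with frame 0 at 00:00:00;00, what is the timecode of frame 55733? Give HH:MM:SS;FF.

Each 10-minute DF block holds 10 × 60 × 30 − 9 × 2 = 17982 frames. 55733 ÷ 17982 → 3 full blocks, remainder 1787.
Within the partial block the first minute is 1800 frames and each further minute 1798, so 0 further minute boundaries passed. Total skipped labels = 18 × 3 + 2 × 0 = 54.
Non-drop label index = 55733 + 54 = 55787; at 30 labels/s that is 00:30:59:17, i.e. DF 00:30:59;17.

00:30:59;17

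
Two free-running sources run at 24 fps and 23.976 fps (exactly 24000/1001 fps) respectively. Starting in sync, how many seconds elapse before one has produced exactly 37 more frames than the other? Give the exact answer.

37037/24 seconds

The gap grows by |24000/1001 − 24| = 24/1001 frames per second.
Time for a 37-frame gap: 37 ÷ (24/1001) = 37037/24 s.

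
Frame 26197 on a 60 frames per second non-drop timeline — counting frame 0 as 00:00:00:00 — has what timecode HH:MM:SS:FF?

00:07:16:37

26197 ÷ 60 = 436 full seconds, remainder 37 frames.
436 s = 0 h 7 min 16 s.
Timecode: 00:07:16:37.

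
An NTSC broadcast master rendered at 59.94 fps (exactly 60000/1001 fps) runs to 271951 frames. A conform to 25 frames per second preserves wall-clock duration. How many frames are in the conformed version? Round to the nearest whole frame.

113426 frames

Frames at target rate = 271951 × (25) / (60000/1001) = 272222951/2400 ≈ 113426.230.
Nearest whole frame: 113426.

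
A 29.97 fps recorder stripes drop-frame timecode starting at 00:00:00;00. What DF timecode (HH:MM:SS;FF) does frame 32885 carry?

00:18:17;09

Ten DF minutes hold 17982 frames, so frame 32885 lies in block 1 (frames 17982–35963) with 14903 frames into that block.
The block's first minute is 1800 frames and the rest 1798 each; 14903 frames reaches minute 8, so 1 × 18 + 8 × 2 = 34 labels have been skipped so far.
Adding those back, label number 32885 + 34 = 32919 at 30 labels/s is 1097 s + 9 f = 0 h 18 min 17 s frame 9, i.e. 00:18:17;09.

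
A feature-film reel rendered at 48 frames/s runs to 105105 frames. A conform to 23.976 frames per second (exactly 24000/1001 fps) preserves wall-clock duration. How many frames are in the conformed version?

Target frames = source frames × (target rate / source rate) = 105105 × (24000/1001)/(48) = 105105 × 500/1001 = 52500.

52500 frames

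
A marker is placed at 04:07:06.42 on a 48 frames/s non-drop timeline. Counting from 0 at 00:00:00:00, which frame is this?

711690

Total seconds to the label: (4 × 3600 + 7 × 60 + 6) = 14826.
Frame index = 14826 × 48 + 42 = 711690.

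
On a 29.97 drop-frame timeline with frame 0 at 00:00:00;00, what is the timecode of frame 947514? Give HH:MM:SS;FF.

Each 10-minute DF block holds 10 × 60 × 30 − 9 × 2 = 17982 frames. 947514 ÷ 17982 → 52 full blocks, remainder 12450.
Within the partial block the first minute is 1800 frames and each further minute 1798, so 6 further minute boundaries passed. Total skipped labels = 18 × 52 + 2 × 6 = 948.
Non-drop label index = 947514 + 948 = 948462; at 30 labels/s that is 08:46:55:12, i.e. DF 08:46:55;12.

08:46:55;12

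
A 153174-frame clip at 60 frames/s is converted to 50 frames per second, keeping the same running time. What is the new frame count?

127645 frames

Target frames = source frames × (target rate / source rate) = 153174 × (50)/(60) = 153174 × 5/6 = 127645.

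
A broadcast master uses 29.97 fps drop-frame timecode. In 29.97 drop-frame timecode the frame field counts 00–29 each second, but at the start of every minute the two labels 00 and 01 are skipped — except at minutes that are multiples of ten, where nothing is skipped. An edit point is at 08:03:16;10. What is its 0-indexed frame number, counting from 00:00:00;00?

869020

As if non-drop at 30 labels/s: (8 × 3600 + 3 × 60 + 16) × 30 + 10 = 869890.
Minute boundaries passed: 483; those not divisible by 10: 483 − 48 = 435; dropped labels = 2 × 435 = 870.
Actual frame index = 869890 − 870 = 869020.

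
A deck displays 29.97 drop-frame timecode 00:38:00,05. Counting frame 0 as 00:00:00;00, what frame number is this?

68335

Complete 10-minute blocks: 3, each 17982 frames → 53946.
Remaining 8 whole minutes in the current block: 1800 + 7 × 1798 = 14386 frames.
Within the current minute: 0 × 30 + 5 − 2 = 3 (labels ;00/;01 skipped at this minute). Total = 53946 + 14386 + 3 = 68335.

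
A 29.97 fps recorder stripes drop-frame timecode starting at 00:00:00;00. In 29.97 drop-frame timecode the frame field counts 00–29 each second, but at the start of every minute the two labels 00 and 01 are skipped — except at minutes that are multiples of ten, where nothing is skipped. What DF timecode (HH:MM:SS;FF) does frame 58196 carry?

00:32:21;24

Each 10-minute DF block holds 10 × 60 × 30 − 9 × 2 = 17982 frames. 58196 ÷ 17982 → 3 full blocks, remainder 4250.
Within the partial block the first minute is 1800 frames and each further minute 1798, so 2 further minute boundaries passed. Total skipped labels = 18 × 3 + 2 × 2 = 58.
Non-drop label index = 58196 + 58 = 58254; at 30 labels/s that is 00:32:21:24, i.e. DF 00:32:21;24.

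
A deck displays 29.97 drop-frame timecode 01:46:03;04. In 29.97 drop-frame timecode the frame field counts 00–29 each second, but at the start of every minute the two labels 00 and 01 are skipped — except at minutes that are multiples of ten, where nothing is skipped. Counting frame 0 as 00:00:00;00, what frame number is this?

As if non-drop at 30 labels/s: (1 × 3600 + 46 × 60 + 3) × 30 + 4 = 190894.
Minute boundaries passed: 106; those not divisible by 10: 106 − 10 = 96; dropped labels = 2 × 96 = 192.
Actual frame index = 190894 − 192 = 190702.

190702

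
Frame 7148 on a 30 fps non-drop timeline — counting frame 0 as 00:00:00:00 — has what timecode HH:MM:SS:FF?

7148 ÷ 30 = 238 full seconds, remainder 8 frames.
238 s = 0 h 3 min 58 s.
Timecode: 00:03:58:08.

00:03:58:08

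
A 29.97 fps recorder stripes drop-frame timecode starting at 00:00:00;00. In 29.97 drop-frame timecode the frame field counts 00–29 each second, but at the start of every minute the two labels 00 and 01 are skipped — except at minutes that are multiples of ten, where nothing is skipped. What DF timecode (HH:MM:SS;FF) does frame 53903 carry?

00:29:58;17

Ten DF minutes hold 17982 frames, so frame 53903 lies in block 2 (frames 35964–53945) with 17939 frames into that block.
The block's first minute is 1800 frames and the rest 1798 each; 17939 frames reaches minute 9, so 2 × 18 + 9 × 2 = 54 labels have been skipped so far.
Adding those back, label number 53903 + 54 = 53957 at 30 labels/s is 1798 s + 17 f = 0 h 29 min 58 s frame 17, i.e. 00:29:58;17.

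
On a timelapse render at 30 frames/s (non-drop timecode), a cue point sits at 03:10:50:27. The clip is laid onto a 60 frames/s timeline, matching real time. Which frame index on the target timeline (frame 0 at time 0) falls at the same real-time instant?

Source frame index: (3×3600 + 10×60 + 50) × 30 + 27 = 343527.
Real time: 343527 / (30) = 114509/10 s.
Target frame: (114509/10) × (60) = 687054.

frame 687054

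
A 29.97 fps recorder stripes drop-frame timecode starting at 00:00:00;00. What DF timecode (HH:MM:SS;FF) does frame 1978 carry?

00:01:06;00

Ten DF minutes hold 17982 frames, so frame 1978 lies in block 0 (frames 0–17981) with 1978 frames into that block.
The block's first minute is 1800 frames and the rest 1798 each; 1978 frames reaches minute 1, so 0 × 18 + 1 × 2 = 2 labels have been skipped so far.
Adding those back, label number 1978 + 2 = 1980 at 30 labels/s is 66 s + 0 f = 0 h 1 min 6 s frame 0, i.e. 00:01:06;00.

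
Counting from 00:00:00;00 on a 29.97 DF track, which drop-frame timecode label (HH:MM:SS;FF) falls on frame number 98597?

Each 10-minute DF block holds 10 × 60 × 30 − 9 × 2 = 17982 frames. 98597 ÷ 17982 → 5 full blocks, remainder 8687.
Within the partial block the first minute is 1800 frames and each further minute 1798, so 4 further minute boundaries passed. Total skipped labels = 18 × 5 + 2 × 4 = 98.
Non-drop label index = 98597 + 98 = 98695; at 30 labels/s that is 00:54:49:25, i.e. DF 00:54:49;25.

00:54:49;25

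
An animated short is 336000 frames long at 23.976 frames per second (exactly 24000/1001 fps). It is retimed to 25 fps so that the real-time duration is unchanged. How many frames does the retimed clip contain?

350350 frames

Target frames = source frames × (target rate / source rate) = 336000 × (25)/(24000/1001) = 336000 × 1001/960 = 350350.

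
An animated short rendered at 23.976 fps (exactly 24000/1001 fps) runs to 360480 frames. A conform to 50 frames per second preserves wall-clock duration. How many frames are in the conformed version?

Target frames = source frames × (target rate / source rate) = 360480 × (50)/(24000/1001) = 360480 × 1001/480 = 751751.

751751 frames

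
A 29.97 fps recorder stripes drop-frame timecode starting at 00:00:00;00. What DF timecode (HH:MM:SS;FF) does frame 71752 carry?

Each 10-minute DF block holds 10 × 60 × 30 − 9 × 2 = 17982 frames. 71752 ÷ 17982 → 3 full blocks, remainder 17806.
Within the partial block the first minute is 1800 frames and each further minute 1798, so 9 further minute boundaries passed. Total skipped labels = 18 × 3 + 2 × 9 = 72.
Non-drop label index = 71752 + 72 = 71824; at 30 labels/s that is 00:39:54:04, i.e. DF 00:39:54;04.

00:39:54;04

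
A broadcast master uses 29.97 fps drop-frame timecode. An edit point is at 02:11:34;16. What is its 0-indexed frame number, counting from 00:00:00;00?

Complete 10-minute blocks: 13, each 17982 frames → 233766.
Remaining 1 whole minute in the current block: 1800 + 0 × 1798 = 1800 frames.
Within the current minute: 34 × 30 + 16 − 2 = 1034 (labels ;00/;01 skipped at this minute). Total = 233766 + 1800 + 1034 = 236600.

236600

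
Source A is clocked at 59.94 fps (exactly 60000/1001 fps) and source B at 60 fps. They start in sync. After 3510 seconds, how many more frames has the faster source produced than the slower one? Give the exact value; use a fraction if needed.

A emits 60000/1001 × 3510 = 16200000/77 frames; B emits 60 × 3510 = 210600.
Difference = 16200/77 frames (≈ 210.3896); B is ahead of A.

16200/77 frames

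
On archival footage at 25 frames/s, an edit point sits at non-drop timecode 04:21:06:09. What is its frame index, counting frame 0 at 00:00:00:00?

Total seconds to the label: (4 × 3600 + 21 × 60 + 6) = 15666.
Frame index = 15666 × 25 + 9 = 391659.

frame 391659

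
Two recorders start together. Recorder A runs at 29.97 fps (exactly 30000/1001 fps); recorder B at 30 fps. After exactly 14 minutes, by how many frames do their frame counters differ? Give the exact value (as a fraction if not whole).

3600/143 frames

14 min = 840 s.
A emits 30000/1001 × 840 = 3600000/143 frames; B emits 30 × 840 = 25200.
Difference = 3600/143 frames (≈ 25.1748); B is ahead of A.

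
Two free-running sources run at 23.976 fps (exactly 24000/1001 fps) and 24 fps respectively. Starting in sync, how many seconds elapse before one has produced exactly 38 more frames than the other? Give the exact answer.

19019/12 seconds

The gap grows by |24 − 24000/1001| = 24/1001 frames per second.
Time for a 38-frame gap: 38 ÷ (24/1001) = 19019/12 s.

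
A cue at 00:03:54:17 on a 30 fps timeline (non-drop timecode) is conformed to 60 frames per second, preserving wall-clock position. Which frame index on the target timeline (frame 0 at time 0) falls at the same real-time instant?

frame 14074

Source frame index: (0×3600 + 3×60 + 54) × 30 + 17 = 7037.
Real time: 7037 / (30) = 7037/30 s.
Target frame: (7037/30) × (60) = 14074.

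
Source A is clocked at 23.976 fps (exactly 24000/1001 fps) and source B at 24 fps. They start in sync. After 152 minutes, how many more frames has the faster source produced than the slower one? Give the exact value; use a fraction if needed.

218880/1001 frames

152 min = 9120 s.
A emits 24000/1001 × 9120 = 218880000/1001 frames; B emits 24 × 9120 = 218880.
Difference = 218880/1001 frames (≈ 218.6613); B is ahead of A.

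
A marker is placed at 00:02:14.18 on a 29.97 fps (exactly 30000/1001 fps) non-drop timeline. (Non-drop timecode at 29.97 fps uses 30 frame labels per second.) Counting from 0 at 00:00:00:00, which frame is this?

Total seconds to the label: (0 × 3600 + 2 × 60 + 14) = 134.
Frame index = 134 × 30 + 18 = 4038.

frame 4038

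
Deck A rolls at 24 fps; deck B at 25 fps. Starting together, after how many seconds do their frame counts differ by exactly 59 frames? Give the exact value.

59 seconds

The gap grows by |25 − 24| = 1 frame per second.
Time for a 59-frame gap: 59 ÷ (1) = 59 s.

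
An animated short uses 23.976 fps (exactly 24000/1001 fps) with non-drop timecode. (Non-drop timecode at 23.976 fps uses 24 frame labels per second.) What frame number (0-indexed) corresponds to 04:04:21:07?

Total seconds to the label: (4 × 3600 + 4 × 60 + 21) = 14661.
Frame index = 14661 × 24 + 7 = 351871.

frame 351871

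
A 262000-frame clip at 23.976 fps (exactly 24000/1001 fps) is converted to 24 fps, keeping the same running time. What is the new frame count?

262262 frames

Target frames = source frames × (target rate / source rate) = 262000 × (24)/(24000/1001) = 262000 × 1001/1000 = 262262.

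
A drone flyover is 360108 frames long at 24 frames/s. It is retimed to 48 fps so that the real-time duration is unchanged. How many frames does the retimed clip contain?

Frames at target rate = 360108 × (48) / (24) = 720216.

720216 frames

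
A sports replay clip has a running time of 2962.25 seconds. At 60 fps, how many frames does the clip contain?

Frames = 2962.25 × 60 = 177735.

177735 frames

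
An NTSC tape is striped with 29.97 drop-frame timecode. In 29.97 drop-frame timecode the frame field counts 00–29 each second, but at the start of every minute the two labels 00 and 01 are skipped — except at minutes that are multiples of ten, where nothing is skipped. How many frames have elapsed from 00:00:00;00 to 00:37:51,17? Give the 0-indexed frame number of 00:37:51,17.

68079

Complete 10-minute blocks: 3, each 17982 frames → 53946.
Remaining 7 whole minutes in the current block: 1800 + 6 × 1798 = 12588 frames.
Within the current minute: 51 × 30 + 17 − 2 = 1545 (labels ;00/;01 skipped at this minute). Total = 53946 + 12588 + 1545 = 68079.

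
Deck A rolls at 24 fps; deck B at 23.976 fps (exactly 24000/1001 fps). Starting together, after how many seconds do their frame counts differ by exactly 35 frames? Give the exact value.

35035/24 seconds

The gap grows by |24000/1001 − 24| = 24/1001 frames per second.
Time for a 35-frame gap: 35 ÷ (24/1001) = 35035/24 s.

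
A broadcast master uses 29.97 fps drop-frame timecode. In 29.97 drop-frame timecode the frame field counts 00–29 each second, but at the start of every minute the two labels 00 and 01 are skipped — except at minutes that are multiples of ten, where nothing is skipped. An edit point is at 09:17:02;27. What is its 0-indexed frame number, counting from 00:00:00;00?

As if non-drop at 30 labels/s: (9 × 3600 + 17 × 60 + 2) × 30 + 27 = 1002687.
Minute boundaries passed: 557; those not divisible by 10: 557 − 55 = 502; dropped labels = 2 × 502 = 1004.
Actual frame index = 1002687 − 1004 = 1001683.

1001683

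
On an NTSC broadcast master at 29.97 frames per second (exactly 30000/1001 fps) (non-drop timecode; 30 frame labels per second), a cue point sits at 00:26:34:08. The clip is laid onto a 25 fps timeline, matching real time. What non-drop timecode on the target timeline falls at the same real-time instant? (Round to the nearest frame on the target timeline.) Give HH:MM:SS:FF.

00:26:35:22

Source frame index: (0×3600 + 26×60 + 34) × 30 + 8 = 47828.
Real time: 47828 / (30000/1001) = 11968957/7500 s.
Target frame: (11968957/7500) × (25) = 11968957/300 ≈ 39896.523 → 39897.
At 25 labels/s: frame 39897 → 00:26:35:22.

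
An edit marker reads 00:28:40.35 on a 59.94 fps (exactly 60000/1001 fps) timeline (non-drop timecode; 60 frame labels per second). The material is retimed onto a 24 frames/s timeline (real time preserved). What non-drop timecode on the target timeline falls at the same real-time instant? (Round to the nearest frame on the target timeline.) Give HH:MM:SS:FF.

00:28:42:07

Source frame index: (0×3600 + 28×60 + 40) × 60 + 35 = 103235.
Real time: 103235 / (60000/1001) = 20667647/12000 s.
Target frame: (20667647/12000) × (24) = 20667647/500 ≈ 41335.294 → 41335.
At 24 labels/s: frame 41335 → 00:28:42:07.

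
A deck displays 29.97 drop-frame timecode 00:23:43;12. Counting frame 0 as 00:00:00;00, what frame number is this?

42660

As if non-drop at 30 labels/s: (0 × 3600 + 23 × 60 + 43) × 30 + 12 = 42702.
Minute boundaries passed: 23; those not divisible by 10: 23 − 2 = 21; dropped labels = 2 × 21 = 42.
Actual frame index = 42702 − 42 = 42660.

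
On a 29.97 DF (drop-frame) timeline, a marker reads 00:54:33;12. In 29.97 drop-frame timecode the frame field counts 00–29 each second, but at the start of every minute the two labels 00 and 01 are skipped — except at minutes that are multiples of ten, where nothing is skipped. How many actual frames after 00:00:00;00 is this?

98104

Complete 10-minute blocks: 5, each 17982 frames → 89910.
Remaining 4 whole minutes in the current block: 1800 + 3 × 1798 = 7194 frames.
Within the current minute: 33 × 30 + 12 − 2 = 1000 (labels ;00/;01 skipped at this minute). Total = 89910 + 7194 + 1000 = 98104.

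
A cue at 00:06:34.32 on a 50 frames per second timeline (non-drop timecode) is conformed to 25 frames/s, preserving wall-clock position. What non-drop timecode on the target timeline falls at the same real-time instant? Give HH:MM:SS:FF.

00:06:34:16

Source frame index: (0×3600 + 6×60 + 34) × 50 + 32 = 19732.
Real time: 19732 / (50) = 9866/25 s.
Target frame: (9866/25) × (25) = 9866.
At 25 labels/s: frame 9866 → 00:06:34:16.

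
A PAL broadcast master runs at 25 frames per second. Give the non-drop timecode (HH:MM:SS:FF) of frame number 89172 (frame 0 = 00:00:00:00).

00:59:26:22

89172 ÷ 25 = 3566 full seconds, remainder 22 frames.
3566 s = 0 h 59 min 26 s.
Timecode: 00:59:26:22.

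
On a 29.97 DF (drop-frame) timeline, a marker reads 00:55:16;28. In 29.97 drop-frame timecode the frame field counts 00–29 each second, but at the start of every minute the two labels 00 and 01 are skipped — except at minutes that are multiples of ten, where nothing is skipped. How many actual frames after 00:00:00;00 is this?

Complete 10-minute blocks: 5, each 17982 frames → 89910.
Remaining 5 whole minutes in the current block: 1800 + 4 × 1798 = 8992 frames.
Within the current minute: 16 × 30 + 28 − 2 = 506 (labels ;00/;01 skipped at this minute). Total = 89910 + 8992 + 506 = 99408.

99408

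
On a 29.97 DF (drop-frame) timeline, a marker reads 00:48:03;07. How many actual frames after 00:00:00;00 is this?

86409

As if non-drop at 30 labels/s: (0 × 3600 + 48 × 60 + 3) × 30 + 7 = 86497.
Minute boundaries passed: 48; those not divisible by 10: 48 − 4 = 44; dropped labels = 2 × 44 = 88.
Actual frame index = 86497 − 88 = 86409.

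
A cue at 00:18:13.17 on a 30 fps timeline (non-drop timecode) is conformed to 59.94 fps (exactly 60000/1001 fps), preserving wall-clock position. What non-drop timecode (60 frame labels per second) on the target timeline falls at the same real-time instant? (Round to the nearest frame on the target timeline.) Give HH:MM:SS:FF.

Source frame index: (0×3600 + 18×60 + 13) × 30 + 17 = 32807.
Real time: 32807 / (30) = 32807/30 s.
Target frame: (32807/30) × (60000/1001) = 65614000/1001 ≈ 65548.452 → 65548.
At 60 labels/s: frame 65548 → 00:18:12:28.

00:18:12:28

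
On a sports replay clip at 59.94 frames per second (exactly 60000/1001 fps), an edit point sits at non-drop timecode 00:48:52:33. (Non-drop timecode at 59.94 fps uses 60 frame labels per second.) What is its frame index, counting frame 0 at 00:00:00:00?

frame 175953

Total seconds to the label: (0 × 3600 + 48 × 60 + 52) = 2932.
Frame index = 2932 × 60 + 33 = 175953.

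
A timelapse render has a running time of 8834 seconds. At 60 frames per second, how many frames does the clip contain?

530040 frames

Frames = 8834 × 60 = 530040.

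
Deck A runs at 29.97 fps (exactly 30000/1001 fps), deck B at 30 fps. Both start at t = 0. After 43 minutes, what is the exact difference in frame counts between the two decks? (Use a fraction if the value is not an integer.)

43 min = 2580 s.
A emits 30000/1001 × 2580 = 77400000/1001 frames; B emits 30 × 2580 = 77400.
Difference = 77400/1001 frames (≈ 77.3227); B is ahead of A.

77400/1001 frames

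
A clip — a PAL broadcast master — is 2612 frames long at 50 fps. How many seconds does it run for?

52.24 seconds

Running time = 2612 / (50) = 52.24 s.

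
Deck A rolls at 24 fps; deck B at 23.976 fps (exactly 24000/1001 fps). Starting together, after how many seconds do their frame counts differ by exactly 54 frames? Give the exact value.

The gap grows by |24000/1001 − 24| = 24/1001 frames per second.
Time for a 54-frame gap: 54 ÷ (24/1001) = 2252.25 s.

2252.25 seconds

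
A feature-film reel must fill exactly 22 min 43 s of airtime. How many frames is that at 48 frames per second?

65424 frames

22 min 43 s = 1363 s.
Frames = 1363 × 48 = 65424.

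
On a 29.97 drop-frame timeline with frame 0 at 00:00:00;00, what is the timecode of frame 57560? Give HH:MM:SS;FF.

Each 10-minute DF block holds 10 × 60 × 30 − 9 × 2 = 17982 frames. 57560 ÷ 17982 → 3 full blocks, remainder 3614.
Within the partial block the first minute is 1800 frames and each further minute 1798, so 2 further minute boundaries passed. Total skipped labels = 18 × 3 + 2 × 2 = 58.
Non-drop label index = 57560 + 58 = 57618; at 30 labels/s that is 00:32:00:18, i.e. DF 00:32:00;18.

00:32:00;18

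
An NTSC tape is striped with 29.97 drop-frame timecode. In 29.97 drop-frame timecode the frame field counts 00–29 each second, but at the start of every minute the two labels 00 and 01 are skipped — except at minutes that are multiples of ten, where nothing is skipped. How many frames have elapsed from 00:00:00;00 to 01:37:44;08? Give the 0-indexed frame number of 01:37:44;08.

As if non-drop at 30 labels/s: (1 × 3600 + 37 × 60 + 44) × 30 + 8 = 175928.
Minute boundaries passed: 97; those not divisible by 10: 97 − 9 = 88; dropped labels = 2 × 88 = 176.
Actual frame index = 175928 − 176 = 175752.

175752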